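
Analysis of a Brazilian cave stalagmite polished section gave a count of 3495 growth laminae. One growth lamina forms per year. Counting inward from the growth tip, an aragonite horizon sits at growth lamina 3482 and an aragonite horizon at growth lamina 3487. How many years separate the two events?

Separation: 3487 − 3482 = 5 growth laminae.
That is 5 years at one growth lamina per year.

5 years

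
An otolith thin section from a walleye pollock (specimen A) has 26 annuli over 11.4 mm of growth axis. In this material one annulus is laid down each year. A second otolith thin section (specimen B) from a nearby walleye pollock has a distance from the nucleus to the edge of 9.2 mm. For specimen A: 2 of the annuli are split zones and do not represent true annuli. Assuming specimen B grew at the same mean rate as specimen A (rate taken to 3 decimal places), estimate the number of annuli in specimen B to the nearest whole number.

19 annuli

Specimen A: adjusted count: 26 − 2 = 24 annuli.
A: 11.4 mm over 24 years gives 11.4 / 24 ≈ 0.475 mm/yr.
For B, 9.2 / 0.475 = 19.37 years ≈ 19 annuli.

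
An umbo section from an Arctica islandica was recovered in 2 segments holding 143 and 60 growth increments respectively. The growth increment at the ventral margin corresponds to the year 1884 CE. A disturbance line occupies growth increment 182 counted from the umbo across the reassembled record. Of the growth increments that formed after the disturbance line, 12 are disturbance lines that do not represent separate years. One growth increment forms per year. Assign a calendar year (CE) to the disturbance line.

Total growth increments = 143 + 60 = 203.
The disturbance line sits at growth increment 182 from the umbo, so 203 − 182 = 21 growth increments formed after it.
21 − 12 false = 9 true growth increments after the disturbance line.
Counting back 9 years from 1884 CE places the disturbance line in 1884 − 9 = 1875 CE.

1875 CE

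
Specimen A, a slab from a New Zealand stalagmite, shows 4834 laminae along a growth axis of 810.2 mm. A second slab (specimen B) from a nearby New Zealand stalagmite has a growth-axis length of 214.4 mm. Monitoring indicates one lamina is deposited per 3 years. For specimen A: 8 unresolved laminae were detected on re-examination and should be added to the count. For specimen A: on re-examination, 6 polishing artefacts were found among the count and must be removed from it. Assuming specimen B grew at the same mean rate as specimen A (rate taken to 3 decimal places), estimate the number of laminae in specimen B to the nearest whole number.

Specimen A: after corrections the count is 4834 − 6 + 8 = 4836 laminae.
Specimen A: at 3 years per lamina, 4836 × 3 = 14508 years.
A: Mean rate = 810.2 mm / 14508 years ≈ 0.056 mm/yr.
Specimen B: 214.4 mm / 0.056 mm per year = 3828.57 years; at 3 years per lamina that is 3828.57 / 3 ≈ 1276 laminae.

1276 laminae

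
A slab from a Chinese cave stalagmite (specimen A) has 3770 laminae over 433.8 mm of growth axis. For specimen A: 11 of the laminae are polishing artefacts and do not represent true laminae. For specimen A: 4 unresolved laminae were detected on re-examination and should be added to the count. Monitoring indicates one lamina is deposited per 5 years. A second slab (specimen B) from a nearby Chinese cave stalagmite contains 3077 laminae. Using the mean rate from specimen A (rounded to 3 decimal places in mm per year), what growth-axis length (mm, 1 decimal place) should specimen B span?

353.9 mm

Specimen A: adjusted count: 3770 − 11 + 4 = 3763 laminae.
Specimen A: at 5 years per lamina, 3763 × 5 = 18815 years.
A: Extension rate ≈ 433.8 / 18815 = 0.023 mm per year.
Specimen B: 3077 laminae at 5 years each span 3077 × 5 = 15385 years. B's length ≈ 0.023 × 15385 = 353.9 mm.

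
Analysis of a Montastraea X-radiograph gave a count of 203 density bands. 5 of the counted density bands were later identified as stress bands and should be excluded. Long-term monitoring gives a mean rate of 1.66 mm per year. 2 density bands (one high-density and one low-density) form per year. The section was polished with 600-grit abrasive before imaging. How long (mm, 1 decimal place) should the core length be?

After corrections the count is 203 − 5 = 198 density bands.
198 density bands at 2 per year is 198 / 2 = 99 years.
99 years at 1.66 mm/year gives 1.66 × 99 = 164.3 mm.

164.3 mm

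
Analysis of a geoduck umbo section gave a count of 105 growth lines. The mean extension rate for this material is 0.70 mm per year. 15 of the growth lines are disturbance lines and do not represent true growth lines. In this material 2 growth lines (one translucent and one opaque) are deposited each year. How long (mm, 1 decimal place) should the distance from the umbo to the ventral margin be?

Adjusted count: 105 − 15 = 90 growth lines.
Dividing by 2 growth lines per year: 90 / 2 = 45 years.
Predicted length = 0.70 mm/year × 45 years = 31.5 mm.

31.5 mm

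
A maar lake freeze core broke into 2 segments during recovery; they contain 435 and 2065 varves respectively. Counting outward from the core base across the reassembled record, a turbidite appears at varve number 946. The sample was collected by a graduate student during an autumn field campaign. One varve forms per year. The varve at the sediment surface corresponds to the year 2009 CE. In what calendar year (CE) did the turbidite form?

455 CE

Total varves = 435 + 2065 = 2500.
The turbidite sits at varve 946 from the core base, so 2500 − 946 = 1554 varves formed after it.
2009 − 1554 = 455 CE.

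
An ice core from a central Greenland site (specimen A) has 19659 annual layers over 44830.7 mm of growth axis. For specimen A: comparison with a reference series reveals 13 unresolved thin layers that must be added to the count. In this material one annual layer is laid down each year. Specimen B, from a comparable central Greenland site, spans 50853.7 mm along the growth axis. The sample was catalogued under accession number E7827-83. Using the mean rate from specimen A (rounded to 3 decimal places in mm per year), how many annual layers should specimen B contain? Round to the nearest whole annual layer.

Specimen A: correcting the raw count gives 19659 + 13 = 19672 true annual layers.
A: 44830.7 mm over 19672 years gives 44830.7 / 19672 ≈ 2.279 mm/year.
Specimen B: 50853.7 mm / 2.279 mm per year = 22314.04 years ≈ 22314 annual layers.

22314 annual layers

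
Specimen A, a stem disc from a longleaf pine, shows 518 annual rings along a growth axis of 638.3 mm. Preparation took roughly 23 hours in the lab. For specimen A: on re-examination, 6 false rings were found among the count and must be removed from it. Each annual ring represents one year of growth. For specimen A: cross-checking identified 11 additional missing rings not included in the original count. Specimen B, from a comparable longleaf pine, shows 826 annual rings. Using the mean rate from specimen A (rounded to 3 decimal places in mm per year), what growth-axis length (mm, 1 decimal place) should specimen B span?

Specimen A: correcting the raw count gives 518 − 6 + 11 = 523 true annual rings.
A: Mean rate = 638.3 mm / 523 years ≈ 1.220 mm/year.
Length of B = 1.220 × 826 = 1007.7 mm.

1007.7 mm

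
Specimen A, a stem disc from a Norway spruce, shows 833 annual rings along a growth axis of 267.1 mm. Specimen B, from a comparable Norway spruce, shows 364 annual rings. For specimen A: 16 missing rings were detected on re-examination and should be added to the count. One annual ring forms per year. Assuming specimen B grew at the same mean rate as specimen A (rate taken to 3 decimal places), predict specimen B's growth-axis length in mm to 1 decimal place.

114.7 mm

Specimen A: true annual ring count = 833 + 16 = 849.
A: Mean rate = 267.1 mm / 849 years ≈ 0.315 mm per year.
Length of B = 0.315 × 364 = 114.7 mm.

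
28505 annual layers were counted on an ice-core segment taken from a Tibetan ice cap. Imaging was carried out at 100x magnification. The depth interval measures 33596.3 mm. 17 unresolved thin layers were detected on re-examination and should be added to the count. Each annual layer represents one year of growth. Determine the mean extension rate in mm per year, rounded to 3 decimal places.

1.178 mm per year

True annual layer count = 28505 + 17 = 28522.
33596.3 mm over 28522 years gives 33596.3 / 28522 ≈ 1.178 mm per year.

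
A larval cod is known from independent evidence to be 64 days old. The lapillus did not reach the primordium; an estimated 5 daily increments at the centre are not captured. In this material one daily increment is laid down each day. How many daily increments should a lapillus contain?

59 daily increments

At one daily increment per day, 64 days correspond to 64 daily increments.
Subtracting the 5 daily increments not captured gives 64 − 5 = 59 daily increments in the record.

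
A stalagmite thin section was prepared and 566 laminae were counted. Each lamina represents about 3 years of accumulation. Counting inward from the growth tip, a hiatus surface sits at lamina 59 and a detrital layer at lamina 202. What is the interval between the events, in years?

Separation: 202 − 59 = 143 laminae.
Multiplying by 3 years per lamina: 143 × 3 = 429 years.

429 years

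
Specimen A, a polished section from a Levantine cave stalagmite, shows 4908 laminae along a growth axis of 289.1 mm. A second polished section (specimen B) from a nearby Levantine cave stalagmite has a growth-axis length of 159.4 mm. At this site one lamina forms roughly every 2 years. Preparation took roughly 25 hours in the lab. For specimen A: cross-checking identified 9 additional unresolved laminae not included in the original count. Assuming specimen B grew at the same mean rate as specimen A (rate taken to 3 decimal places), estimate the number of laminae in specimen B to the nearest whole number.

Specimen A: adjusted count: 4908 + 9 = 4917 laminae.
Specimen A: 4917 laminae at 2 years each span 4917 × 2 = 9834 years.
A: Mean rate = 289.1 mm / 9834 years ≈ 0.029 mm/year.
For B, 159.4 / 0.029 = 5496.55 years; at 2 years per lamina that is 5496.55 / 2 ≈ 2748 laminae.

2748 laminae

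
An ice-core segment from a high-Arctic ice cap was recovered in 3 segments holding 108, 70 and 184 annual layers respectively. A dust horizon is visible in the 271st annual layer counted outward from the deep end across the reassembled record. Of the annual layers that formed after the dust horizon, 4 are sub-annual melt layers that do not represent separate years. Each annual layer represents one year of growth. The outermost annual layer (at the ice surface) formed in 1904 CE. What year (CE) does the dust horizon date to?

1817 CE

Total annual layers = 108 + 70 + 184 = 362.
The dust horizon sits at annual layer 271 from the deep end, so 362 − 271 = 91 annual layers formed after it.
Removing the 4 false annual layers leaves 91 − 4 = 87 true annual layers beyond the dust horizon.
Counting back 87 years from 1904 CE places the dust horizon in 1904 − 87 = 1817 CE.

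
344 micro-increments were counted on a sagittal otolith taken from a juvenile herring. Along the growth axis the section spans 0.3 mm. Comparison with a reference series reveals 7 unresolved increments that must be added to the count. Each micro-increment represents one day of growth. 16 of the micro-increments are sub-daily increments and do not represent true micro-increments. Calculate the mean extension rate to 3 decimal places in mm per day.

0.001 mm per day

True micro-increment count = 344 − 16 + 7 = 335.
Extension rate ≈ 0.3 / 335 = 0.001 mm per day.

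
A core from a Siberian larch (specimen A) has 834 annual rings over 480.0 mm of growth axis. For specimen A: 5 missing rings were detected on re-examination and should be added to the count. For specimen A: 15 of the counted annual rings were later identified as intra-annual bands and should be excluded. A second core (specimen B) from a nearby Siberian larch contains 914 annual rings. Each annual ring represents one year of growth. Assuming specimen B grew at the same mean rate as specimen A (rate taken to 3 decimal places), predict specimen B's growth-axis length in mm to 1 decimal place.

Specimen A: after corrections the count is 834 − 15 + 5 = 824 annual rings.
A: Extension rate ≈ 480.0 / 824 = 0.583 mm per year.
For B, 0.583 mm/year × 914 years = 532.9 mm.

532.9 mm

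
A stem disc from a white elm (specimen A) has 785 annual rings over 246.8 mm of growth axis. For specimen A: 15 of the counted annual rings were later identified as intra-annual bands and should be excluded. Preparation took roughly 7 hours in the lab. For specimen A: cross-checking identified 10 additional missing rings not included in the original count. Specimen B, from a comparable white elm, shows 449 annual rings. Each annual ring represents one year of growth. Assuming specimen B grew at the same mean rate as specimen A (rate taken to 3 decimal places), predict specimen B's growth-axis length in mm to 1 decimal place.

141.9 mm

Specimen A: adjusted count: 785 − 15 + 10 = 780 annual rings.
A: Extension rate ≈ 246.8 / 780 = 0.316 mm/yr.
Length of B = 0.316 × 449 = 141.9 mm.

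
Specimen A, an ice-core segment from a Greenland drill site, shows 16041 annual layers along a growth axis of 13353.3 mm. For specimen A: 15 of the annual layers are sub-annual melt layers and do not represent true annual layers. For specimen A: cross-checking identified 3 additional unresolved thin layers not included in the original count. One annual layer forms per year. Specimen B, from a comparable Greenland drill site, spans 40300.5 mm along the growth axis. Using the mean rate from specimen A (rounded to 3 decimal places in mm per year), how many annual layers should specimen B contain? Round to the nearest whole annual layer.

Specimen A: after corrections the count is 16041 − 15 + 3 = 16029 annual layers.
A: Extension rate ≈ 13353.3 / 16029 = 0.833 mm per year.
Specimen B: 40300.5 mm / 0.833 mm per year = 48379.95 years ≈ 48380 annual layers.

48380 annual layers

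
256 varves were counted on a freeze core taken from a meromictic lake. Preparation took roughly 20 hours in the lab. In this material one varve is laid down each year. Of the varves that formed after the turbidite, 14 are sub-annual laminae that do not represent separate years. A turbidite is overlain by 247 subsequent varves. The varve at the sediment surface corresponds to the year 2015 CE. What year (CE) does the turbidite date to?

There are 247 varves younger than the turbidite.
Removing the 14 false varves leaves 247 − 14 = 233 true varves beyond the turbidite.
2015 − 233 = 1782 CE.

1782 CE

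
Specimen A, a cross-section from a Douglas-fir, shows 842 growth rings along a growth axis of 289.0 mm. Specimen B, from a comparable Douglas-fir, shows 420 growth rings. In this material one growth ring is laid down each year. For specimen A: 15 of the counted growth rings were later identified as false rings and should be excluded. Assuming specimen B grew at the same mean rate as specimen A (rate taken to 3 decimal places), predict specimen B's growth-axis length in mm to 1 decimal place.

146.6 mm

Specimen A: after corrections the count is 842 − 15 = 827 growth rings.
A: Extension rate ≈ 289.0 / 827 = 0.349 mm/year.
B's length ≈ 0.349 × 420 = 146.6 mm.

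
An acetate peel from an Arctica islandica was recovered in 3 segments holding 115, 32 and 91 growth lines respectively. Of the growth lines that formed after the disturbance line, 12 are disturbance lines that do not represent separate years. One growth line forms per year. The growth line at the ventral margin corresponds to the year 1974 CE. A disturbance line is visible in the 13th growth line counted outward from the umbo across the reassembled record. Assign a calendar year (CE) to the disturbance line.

1761 CE

Total growth lines = 115 + 32 + 91 = 238.
The disturbance line sits at growth line 13 from the umbo, so 238 − 13 = 225 growth lines formed after it.
Excluding 12 false growth lines: 225 − 12 = 213.
The growth line at the ventral margin is 1974 CE, so the disturbance line dates to 1974 − 213 = 1761 CE.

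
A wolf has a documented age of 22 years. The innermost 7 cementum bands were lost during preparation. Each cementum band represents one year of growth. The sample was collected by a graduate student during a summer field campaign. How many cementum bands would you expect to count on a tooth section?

Expected cementum bands over 22 years: 22.
Less the 7 uncaptured cementum bands: 22 − 7 = 15.

15 cementum bands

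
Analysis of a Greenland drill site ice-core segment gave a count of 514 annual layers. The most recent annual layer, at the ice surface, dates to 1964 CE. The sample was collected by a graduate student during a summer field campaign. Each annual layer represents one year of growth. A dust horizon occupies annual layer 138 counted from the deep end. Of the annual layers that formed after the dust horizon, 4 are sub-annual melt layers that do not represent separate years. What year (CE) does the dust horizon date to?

514 − 138 = 376 annual layers lie beyond the dust horizon toward the ice surface.
376 − 4 false = 372 true annual layers after the dust horizon.
Counting back 372 years from 1964 CE places the dust horizon in 1964 − 372 = 1592 CE.

1592 CE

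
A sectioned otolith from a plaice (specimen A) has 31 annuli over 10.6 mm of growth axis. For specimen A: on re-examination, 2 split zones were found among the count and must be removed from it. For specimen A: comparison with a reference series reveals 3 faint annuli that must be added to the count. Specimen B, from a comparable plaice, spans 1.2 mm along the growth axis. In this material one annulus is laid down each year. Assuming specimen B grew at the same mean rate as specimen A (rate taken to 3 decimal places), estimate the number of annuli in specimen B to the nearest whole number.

Specimen A: true annulus count = 31 − 2 + 3 = 32.
A: Extension rate ≈ 10.6 / 32 = 0.331 mm per year.
Specimen B: 1.2 mm / 0.331 mm per year = 3.63 years ≈ 4 annuli.

4 annuli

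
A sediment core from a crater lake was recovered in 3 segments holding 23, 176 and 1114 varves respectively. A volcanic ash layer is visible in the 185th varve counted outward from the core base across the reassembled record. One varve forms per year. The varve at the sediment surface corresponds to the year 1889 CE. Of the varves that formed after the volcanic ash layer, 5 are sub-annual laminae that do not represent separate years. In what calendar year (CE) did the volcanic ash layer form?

Total varves = 23 + 176 + 1114 = 1313.
Between varve 185 and the sediment surface there are 1313 − 185 = 1128 varves.
1128 − 5 false = 1123 true varves after the volcanic ash layer.
1889 − 1123 = 766 CE.

766 CE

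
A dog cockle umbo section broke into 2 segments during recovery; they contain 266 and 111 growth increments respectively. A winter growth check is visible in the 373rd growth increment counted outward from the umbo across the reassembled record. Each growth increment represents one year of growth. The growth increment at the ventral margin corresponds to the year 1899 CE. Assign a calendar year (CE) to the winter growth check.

Total growth increments = 266 + 111 = 377.
377 − 373 = 4 growth increments lie beyond the winter growth check toward the ventral margin.
1899 − 4 = 1895 CE.

1895 CE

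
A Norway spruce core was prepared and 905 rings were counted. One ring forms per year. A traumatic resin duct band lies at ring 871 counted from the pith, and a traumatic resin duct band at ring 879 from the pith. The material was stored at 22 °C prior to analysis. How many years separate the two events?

The two markers are separated by 879 − 871 = 8 rings.
One ring per year makes the interval 8 years.

8 yr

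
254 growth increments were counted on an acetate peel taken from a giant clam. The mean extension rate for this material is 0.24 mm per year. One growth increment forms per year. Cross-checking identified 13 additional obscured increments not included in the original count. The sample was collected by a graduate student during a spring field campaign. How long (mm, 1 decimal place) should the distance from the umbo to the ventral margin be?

True growth increment count = 254 + 13 = 267.
267 years at 0.24 mm/year gives 0.24 × 267 = 64.1 mm.

64.1 mm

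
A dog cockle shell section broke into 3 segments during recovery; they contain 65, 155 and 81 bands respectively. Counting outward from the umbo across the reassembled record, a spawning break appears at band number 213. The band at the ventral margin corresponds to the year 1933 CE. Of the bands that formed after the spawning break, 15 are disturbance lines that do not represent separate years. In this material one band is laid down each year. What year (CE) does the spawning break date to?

1860 CE

Total bands = 65 + 155 + 81 = 301.
The spawning break sits at band 213 from the umbo, so 301 − 213 = 88 bands formed after it.
Removing the 15 false bands leaves 88 − 15 = 73 true bands beyond the spawning break.
1933 − 73 = 1860 CE.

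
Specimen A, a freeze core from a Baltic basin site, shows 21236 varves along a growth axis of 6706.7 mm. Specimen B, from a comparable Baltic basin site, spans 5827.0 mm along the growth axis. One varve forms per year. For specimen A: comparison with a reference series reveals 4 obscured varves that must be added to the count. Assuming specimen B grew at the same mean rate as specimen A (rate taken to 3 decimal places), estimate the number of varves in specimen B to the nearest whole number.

18440 varves

Specimen A: true varve count = 21236 + 4 = 21240.
A: Mean rate = 6706.7 mm / 21240 years ≈ 0.316 mm/year.
Specimen B: 5827.0 mm / 0.316 mm per year = 18439.87 years ≈ 18440 varves.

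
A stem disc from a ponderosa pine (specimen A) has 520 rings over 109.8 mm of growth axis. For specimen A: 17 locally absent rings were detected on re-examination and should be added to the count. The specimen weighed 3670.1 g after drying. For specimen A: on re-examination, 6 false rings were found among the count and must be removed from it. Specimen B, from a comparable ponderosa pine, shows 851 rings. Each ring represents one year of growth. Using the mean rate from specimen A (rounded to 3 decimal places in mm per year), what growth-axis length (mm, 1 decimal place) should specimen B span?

Specimen A: after corrections the count is 520 − 6 + 17 = 531 rings.
A: Mean rate = 109.8 mm / 531 years ≈ 0.207 mm/year.
Length of B = 0.207 × 851 = 176.2 mm.

176.2 mm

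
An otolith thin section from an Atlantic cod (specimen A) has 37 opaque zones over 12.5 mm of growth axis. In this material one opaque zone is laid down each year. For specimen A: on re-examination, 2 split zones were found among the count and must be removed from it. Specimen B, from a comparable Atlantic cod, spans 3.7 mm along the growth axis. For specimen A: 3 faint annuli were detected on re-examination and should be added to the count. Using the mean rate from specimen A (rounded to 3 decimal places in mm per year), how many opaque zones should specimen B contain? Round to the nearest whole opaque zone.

Specimen A: correcting the raw count gives 37 − 2 + 3 = 38 true opaque zones.
A: 12.5 mm over 38 years gives 12.5 / 38 ≈ 0.329 mm/yr.
Specimen B: 3.7 mm / 0.329 mm per year = 11.25 years ≈ 11 opaque zones.

11 opaque zones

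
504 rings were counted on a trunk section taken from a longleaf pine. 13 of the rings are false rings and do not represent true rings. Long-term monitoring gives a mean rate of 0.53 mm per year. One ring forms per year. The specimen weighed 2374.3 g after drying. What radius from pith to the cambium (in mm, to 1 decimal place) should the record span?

260.2 mm

Adjusted count: 504 − 13 = 491 rings.
491 years at 0.53 mm/year gives 0.53 × 491 = 260.2 mm.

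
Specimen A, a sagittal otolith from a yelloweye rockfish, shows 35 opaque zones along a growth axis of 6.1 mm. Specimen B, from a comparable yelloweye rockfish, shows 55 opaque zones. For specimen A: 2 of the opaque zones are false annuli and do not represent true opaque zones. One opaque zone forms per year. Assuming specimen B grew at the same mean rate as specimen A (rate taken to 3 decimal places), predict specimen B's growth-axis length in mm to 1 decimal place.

10.2 mm

Specimen A: adjusted count: 35 − 2 = 33 opaque zones.
A: 6.1 mm over 33 years gives 6.1 / 33 ≈ 0.185 mm/yr.
Length of B = 0.185 × 55 = 10.2 mm.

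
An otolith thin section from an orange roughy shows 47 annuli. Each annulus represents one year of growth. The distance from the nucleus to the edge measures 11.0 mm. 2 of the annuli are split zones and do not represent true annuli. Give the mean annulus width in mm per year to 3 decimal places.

Adjusted count: 47 − 2 = 45 annuli.
Mean rate = 11.0 mm / 45 years ≈ 0.244 mm per year.

0.244 mm per year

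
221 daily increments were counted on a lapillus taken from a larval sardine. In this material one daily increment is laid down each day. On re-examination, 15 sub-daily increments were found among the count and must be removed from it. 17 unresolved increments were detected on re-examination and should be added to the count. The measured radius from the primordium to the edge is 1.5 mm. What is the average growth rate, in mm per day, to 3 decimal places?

0.007 mm per day

Adjusted count: 221 − 15 + 17 = 223 daily increments.
1.5 mm over 223 days gives 1.5 / 223 ≈ 0.007 mm per day.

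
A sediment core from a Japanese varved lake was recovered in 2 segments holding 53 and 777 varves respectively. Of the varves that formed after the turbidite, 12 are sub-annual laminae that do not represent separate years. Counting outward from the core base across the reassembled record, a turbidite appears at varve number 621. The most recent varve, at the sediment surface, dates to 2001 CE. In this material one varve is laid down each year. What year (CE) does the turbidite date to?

Total varves = 53 + 777 = 830.
830 − 621 = 209 varves lie beyond the turbidite toward the sediment surface.
Excluding 12 false varves: 209 − 12 = 197.
Counting back 197 years from 2001 CE places the turbidite in 2001 − 197 = 1804 CE.

1804 CE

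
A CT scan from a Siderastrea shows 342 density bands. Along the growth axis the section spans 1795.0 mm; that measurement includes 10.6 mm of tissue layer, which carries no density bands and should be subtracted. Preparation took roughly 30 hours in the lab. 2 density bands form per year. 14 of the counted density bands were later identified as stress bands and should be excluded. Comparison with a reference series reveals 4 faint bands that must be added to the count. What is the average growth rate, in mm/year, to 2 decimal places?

After corrections the count is 342 − 14 + 4 = 332 density bands.
332 density bands at 2 per year is 332 / 2 = 166 years.
Removing the 10.6 mm offcut leaves 1795.0 − 10.6 = 1784.4 mm.
1784.4 mm over 166 years gives 1784.4 / 166 ≈ 10.75 mm/year.

10.75 mm/year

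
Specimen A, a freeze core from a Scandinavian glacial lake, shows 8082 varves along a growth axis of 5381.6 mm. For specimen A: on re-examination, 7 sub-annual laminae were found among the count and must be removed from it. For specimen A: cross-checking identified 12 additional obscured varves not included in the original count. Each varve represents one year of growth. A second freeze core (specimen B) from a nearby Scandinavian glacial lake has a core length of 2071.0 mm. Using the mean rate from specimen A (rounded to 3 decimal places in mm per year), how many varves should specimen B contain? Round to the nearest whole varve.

Specimen A: correcting the raw count gives 8082 − 7 + 12 = 8087 true varves.
A: Extension rate ≈ 5381.6 / 8087 = 0.665 mm/yr.
For B, 2071.0 / 0.665 = 3114.29 years ≈ 3114 varves.

3114 varves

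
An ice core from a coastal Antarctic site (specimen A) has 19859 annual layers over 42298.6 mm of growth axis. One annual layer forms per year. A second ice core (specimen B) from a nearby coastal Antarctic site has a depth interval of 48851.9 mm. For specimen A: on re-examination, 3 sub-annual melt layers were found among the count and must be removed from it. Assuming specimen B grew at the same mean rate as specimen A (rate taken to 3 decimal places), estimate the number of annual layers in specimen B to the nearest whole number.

Specimen A: true annual layer count = 19859 − 3 = 19856.
A: Mean rate = 42298.6 mm / 19856 years ≈ 2.130 mm per year.
For B, 48851.9 / 2.130 = 22935.16 years ≈ 22935 annual layers.

22935 annual layers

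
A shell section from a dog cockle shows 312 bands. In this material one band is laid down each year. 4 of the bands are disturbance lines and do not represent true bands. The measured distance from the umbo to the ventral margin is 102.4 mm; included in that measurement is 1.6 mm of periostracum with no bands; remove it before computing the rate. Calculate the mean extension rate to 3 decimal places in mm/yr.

0.327 mm/yr

Correcting the raw count gives 312 − 4 = 308 true bands.
The growth record spans 102.4 − 1.6 = 100.8 mm.
Extension rate ≈ 100.8 / 308 = 0.327 mm/yr.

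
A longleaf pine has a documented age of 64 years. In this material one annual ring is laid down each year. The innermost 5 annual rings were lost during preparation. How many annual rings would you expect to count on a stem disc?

59 annual rings

At one annual ring per year, 64 years correspond to 64 annual rings.
Subtracting the 5 annual rings not captured gives 64 − 5 = 59 annual rings in the record.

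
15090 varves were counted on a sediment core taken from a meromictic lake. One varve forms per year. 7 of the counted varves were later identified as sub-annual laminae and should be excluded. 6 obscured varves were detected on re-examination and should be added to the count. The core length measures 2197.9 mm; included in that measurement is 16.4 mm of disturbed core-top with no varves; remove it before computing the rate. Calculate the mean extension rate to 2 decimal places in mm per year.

After corrections the count is 15090 − 7 + 6 = 15089 varves.
Removing the 16.4 mm offcut leaves 2197.9 − 16.4 = 2181.5 mm.
Extension rate ≈ 2181.5 / 15089 = 0.14 mm per year.

0.14 mm per year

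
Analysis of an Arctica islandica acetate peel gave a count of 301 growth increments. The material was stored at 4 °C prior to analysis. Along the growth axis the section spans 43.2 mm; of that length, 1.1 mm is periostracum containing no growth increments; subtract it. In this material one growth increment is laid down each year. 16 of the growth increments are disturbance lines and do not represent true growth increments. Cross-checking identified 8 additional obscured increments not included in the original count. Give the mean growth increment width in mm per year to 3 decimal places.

Adjusted count: 301 − 16 + 8 = 293 growth increments.
Net length = 43.2 − 1.1 = 42.1 mm.
Extension rate ≈ 42.1 / 293 = 0.144 mm per year.

0.144 mm per year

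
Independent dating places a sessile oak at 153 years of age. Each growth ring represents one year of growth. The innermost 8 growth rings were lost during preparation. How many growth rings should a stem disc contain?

Expected growth rings over 153 years: 153.
153 − 8 missed = 145 growth rings expected in the prepared section.

145 growth rings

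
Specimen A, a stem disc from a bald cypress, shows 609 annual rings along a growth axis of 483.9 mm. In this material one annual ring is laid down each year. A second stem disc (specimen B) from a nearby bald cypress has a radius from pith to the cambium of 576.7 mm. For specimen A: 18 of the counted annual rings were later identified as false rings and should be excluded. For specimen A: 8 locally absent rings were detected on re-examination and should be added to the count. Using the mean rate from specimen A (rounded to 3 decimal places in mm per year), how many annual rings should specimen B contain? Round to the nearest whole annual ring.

Specimen A: adjusted count: 609 − 18 + 8 = 599 annual rings.
A: Extension rate ≈ 483.9 / 599 = 0.808 mm/year.
Specimen B: 576.7 mm / 0.808 mm per year = 713.74 years ≈ 714 annual rings.

714 annual rings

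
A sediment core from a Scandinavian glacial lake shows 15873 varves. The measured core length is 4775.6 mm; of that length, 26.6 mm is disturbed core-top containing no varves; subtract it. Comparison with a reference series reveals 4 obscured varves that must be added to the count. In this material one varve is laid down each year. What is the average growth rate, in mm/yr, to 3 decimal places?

Correcting the raw count gives 15873 + 4 = 15877 true varves.
Net length = 4775.6 − 26.6 = 4749.0 mm.
Mean rate = 4749.0 mm / 15877 years ≈ 0.299 mm/yr.

0.299 mm/yr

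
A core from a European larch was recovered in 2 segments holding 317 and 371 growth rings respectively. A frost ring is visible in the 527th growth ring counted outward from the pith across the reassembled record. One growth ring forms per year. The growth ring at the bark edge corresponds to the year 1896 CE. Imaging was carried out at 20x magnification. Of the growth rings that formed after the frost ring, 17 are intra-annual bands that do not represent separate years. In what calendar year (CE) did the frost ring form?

Total growth rings = 317 + 371 = 688.
688 − 527 = 161 growth rings lie beyond the frost ring toward the bark edge.
161 − 17 false = 144 true growth rings after the frost ring.
Counting back 144 years from 1896 CE places the frost ring in 1896 − 144 = 1752 CE.

1752 CE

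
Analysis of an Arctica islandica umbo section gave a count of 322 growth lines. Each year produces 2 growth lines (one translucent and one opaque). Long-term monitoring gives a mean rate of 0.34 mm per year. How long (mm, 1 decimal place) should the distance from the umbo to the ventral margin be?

Dividing by 2 growth lines per year: 322 / 2 = 161 years.
161 years at 0.34 mm/year gives 0.34 × 161 = 54.7 mm.

54.7 mm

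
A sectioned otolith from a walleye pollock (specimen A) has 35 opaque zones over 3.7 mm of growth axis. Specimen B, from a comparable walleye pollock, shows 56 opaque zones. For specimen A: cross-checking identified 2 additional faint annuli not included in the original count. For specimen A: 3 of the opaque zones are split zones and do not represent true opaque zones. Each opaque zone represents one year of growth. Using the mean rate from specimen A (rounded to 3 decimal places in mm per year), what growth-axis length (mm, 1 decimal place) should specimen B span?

6.1 mm

Specimen A: true opaque zone count = 35 − 3 + 2 = 34.
A: Mean rate = 3.7 mm / 34 years ≈ 0.109 mm per year.
For B, 0.109 mm/year × 56 years = 6.1 mm.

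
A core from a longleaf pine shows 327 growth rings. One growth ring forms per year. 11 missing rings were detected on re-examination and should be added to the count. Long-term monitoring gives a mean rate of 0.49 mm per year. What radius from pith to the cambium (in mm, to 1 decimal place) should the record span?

165.6 mm

Adjusted count: 327 + 11 = 338 growth rings.
Length ≈ 0.49 × 338 = 165.6 mm.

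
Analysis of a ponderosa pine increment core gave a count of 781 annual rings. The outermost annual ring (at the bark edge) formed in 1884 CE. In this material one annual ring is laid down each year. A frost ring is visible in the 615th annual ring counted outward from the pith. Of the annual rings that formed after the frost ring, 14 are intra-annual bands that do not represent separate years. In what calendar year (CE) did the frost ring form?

781 − 615 = 166 annual rings lie beyond the frost ring toward the bark edge.
Excluding 14 false annual rings: 166 − 14 = 152.
1884 − 152 = 1732 CE.

1732 CE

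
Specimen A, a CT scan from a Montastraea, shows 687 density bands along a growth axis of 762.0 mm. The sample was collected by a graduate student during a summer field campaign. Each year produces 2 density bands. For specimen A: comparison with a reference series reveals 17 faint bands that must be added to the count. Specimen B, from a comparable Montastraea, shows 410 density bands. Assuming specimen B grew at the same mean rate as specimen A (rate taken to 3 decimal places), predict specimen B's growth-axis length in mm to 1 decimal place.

Specimen A: correcting the raw count gives 687 + 17 = 704 true density bands.
Specimen A: 704 density bands at 2 per year is 704 / 2 = 352 years.
A: Extension rate ≈ 762.0 / 352 = 2.165 mm per year.
Specimen B: dividing by 2 density bands per year: 410 / 2 = 205 years. For B, 2.165 mm/year × 205 years = 443.8 mm.

443.8 mm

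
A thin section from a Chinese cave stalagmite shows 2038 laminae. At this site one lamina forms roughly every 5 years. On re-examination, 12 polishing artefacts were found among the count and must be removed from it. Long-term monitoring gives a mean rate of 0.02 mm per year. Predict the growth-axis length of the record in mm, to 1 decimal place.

After corrections the count is 2038 − 12 = 2026 laminae.
At 5 years per lamina, 2026 × 5 = 10130 years.
Length ≈ 0.02 × 10130 = 202.6 mm.

202.6 mm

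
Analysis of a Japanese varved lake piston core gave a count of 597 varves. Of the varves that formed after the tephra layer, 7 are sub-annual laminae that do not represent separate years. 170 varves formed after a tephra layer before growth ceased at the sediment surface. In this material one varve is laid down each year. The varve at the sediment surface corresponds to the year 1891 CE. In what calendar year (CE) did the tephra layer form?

There are 170 varves younger than the tephra layer.
Excluding 7 false varves: 170 − 7 = 163.
Counting back 163 years from 1891 CE places the tephra layer in 1891 − 163 = 1728 CE.

1728 CE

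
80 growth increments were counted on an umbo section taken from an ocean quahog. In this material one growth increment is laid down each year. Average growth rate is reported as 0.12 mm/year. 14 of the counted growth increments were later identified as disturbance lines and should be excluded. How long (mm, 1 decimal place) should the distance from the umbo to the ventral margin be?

Correcting the raw count gives 80 − 14 = 66 true growth increments.
Predicted length = 0.12 mm/year × 66 years = 7.9 mm.

7.9 mm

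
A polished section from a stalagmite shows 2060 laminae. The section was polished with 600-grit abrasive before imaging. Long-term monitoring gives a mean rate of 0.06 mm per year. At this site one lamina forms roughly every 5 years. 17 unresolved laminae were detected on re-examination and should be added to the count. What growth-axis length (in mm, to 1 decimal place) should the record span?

623.1 mm

True lamina count = 2060 + 17 = 2077.
At 5 years per lamina, 2077 × 5 = 10385 years.
Length ≈ 0.06 × 10385 = 623.1 mm.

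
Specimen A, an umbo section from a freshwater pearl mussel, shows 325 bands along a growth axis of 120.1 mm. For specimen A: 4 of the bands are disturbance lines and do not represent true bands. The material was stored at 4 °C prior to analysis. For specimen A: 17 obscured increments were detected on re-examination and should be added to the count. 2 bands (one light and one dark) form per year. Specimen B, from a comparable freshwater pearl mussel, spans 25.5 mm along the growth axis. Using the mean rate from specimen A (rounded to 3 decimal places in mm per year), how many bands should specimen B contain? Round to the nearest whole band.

72 bands

Specimen A: adjusted count: 325 − 4 + 17 = 338 bands.
Specimen A: 338 bands at 2 per year is 338 / 2 = 169 years.
A: Extension rate ≈ 120.1 / 169 = 0.711 mm per year.
Specimen B: 25.5 mm / 0.711 mm per year = 35.86 years; at 2 bands per year that is 35.86 × 2 ≈ 72 bands.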